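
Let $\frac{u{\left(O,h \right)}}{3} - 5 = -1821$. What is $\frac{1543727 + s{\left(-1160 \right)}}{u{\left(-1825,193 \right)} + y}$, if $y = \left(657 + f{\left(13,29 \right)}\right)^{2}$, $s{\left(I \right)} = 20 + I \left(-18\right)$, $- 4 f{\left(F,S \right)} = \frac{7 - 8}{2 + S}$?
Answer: $\frac{24057704752}{6553429513} \approx 3.671$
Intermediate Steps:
$u{\left(O,h \right)} = -5448$ ($u{\left(O,h \right)} = 15 + 3 \left(-1821\right) = 15 - 5463 = -5448$)
$f{\left(F,S \right)} = \frac{1}{4 \left(2 + S\right)}$ ($f{\left(F,S \right)} = - \frac{\left(7 - 8\right) \frac{1}{2 + S}}{4} = - \frac{\left(-1\right) \frac{1}{2 + S}}{4} = \frac{1}{4 \left(2 + S\right)}$)
$s{\left(I \right)} = 20 - 18 I$
$y = \frac{6637197961}{15376}$ ($y = \left(657 + \frac{1}{4 \left(2 + 29\right)}\right)^{2} = \left(657 + \frac{1}{4 \cdot 31}\right)^{2} = \left(657 + \frac{1}{4} \cdot \frac{1}{31}\right)^{2} = \left(657 + \frac{1}{124}\right)^{2} = \left(\frac{81469}{124}\right)^{2} = \frac{6637197961}{15376} \approx 4.3166 \cdot 10^{5}$)
$\frac{1543727 + s{\left(-1160 \right)}}{u{\left(-1825,193 \right)} + y} = \frac{1543727 + \left(20 - -20880\right)}{-5448 + \frac{6637197961}{15376}} = \frac{1543727 + \left(20 + 20880\right)}{\frac{6553429513}{15376}} = \left(1543727 + 20900\right) \frac{15376}{6553429513} = 1564627 \cdot \frac{15376}{6553429513} = \frac{24057704752}{6553429513}$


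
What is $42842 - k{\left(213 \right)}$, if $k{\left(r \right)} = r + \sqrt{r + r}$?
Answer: $42629 - \sqrt{426} \approx 42608.0$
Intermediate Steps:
$k{\left(r \right)} = r + \sqrt{2} \sqrt{r}$ ($k{\left(r \right)} = r + \sqrt{2 r} = r + \sqrt{2} \sqrt{r}$)
$42842 - k{\left(213 \right)} = 42842 - \left(213 + \sqrt{2} \sqrt{213}\right) = 42842 - \left(213 + \sqrt{426}\right) = 42629 - \sqrt{426}$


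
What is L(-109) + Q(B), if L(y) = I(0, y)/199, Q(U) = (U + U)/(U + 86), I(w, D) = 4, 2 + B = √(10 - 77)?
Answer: -11706/1417477 + 172*I*√67/7123 ≈ -0.0082583 + 0.19765*I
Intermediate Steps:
B = -2 + I*√67 (B = -2 + √(10 - 77) = -2 + √(-67) = -2 + I*√67 ≈ -2.0 + 8.1853*I)
Q(U) = 2*U/(86 + U) (Q(U) = (2*U)/(86 + U) = 2*U/(86 + U))
L(y) = 4/199
L(-109) + Q(B) = 4/199 + 2*(-2 + I*√67)/(86 + (-2 + I*√67)) = 4/199 + 2*(-2 + I*√67)/(84 + I*√67)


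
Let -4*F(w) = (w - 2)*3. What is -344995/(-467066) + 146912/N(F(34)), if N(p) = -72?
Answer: -8574095069/4203594 ≈ -2039.7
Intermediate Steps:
F(w) = 3/2 - 3*w/4 (F(w) = -(w - 2)*3/4 = -(-2 + w)*3/4 = -(-6 + 3*w)/4 = 3/2 - 3*w/4)
-344995/(-467066) + 146912/N(F(34)) = -344995/(-467066) + 146912/(-72) = -344995*(-1/467066) + 146912*(-1/72) = 344995/467066 - 18364/9 = -8574095069/4203594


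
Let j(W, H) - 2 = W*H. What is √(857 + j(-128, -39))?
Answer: √5851 ≈ 76.492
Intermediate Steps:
j(W, H) = 2 + H*W (j(W, H) = 2 + W*H = 2 + H*W)
√(857 + j(-128, -39)) = √(857 + (2 - 39*(-128))) = √(857 + (2 + 4992)) = √(857 + 4994) = √5851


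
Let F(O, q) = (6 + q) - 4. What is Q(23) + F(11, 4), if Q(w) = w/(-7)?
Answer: 19/7 ≈ 2.7143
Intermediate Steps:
F(O, q) = 2 + q
Q(w) = -w/7 (Q(w) = w*(-⅐) = -w/7)
Q(23) + F(11, 4) = -⅐*23 + (2 + 4) = -23/7 + 6 = 19/7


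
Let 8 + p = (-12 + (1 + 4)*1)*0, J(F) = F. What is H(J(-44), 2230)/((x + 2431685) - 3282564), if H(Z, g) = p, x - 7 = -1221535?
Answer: 8/2072407 ≈ 3.8602e-6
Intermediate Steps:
x = -1221528 (x = 7 - 1221535 = -1221528)
p = -8 (p = -8 + (-12 + (1 + 4)*1)*0 = -8 + (-12 + 5*1)*0 = -8 + (-12 + 5)*0 = -8 - 7*0 = -8 + 0 = -8)
H(Z, g) = -8
H(J(-44), 2230)/((x + 2431685) - 3282564) = -8/((-1221528 + 2431685) - 3282564) = -8/(1210157 - 3282564) = -8/(-2072407) = -8*(-1/2072407) = 8/2072407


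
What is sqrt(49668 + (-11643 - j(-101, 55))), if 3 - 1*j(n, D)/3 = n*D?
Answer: sqrt(21351) ≈ 146.12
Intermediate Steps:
j(n, D) = 9 - 3*D*n (j(n, D) = 9 - 3*n*D = 9 - 3*D*n)
sqrt(49668 + (-11643 - j(-101, 55))) = sqrt(49668 + (-11643 - (9 - 3*55*(-101)))) = sqrt(49668 + (-11643 - (9 + 16665))) = sqrt(49668 + (-11643 - 1*16674)) = sqrt(49668 + (-11643 - 16674)) = sqrt(49668 - 28317) = sqrt(21351)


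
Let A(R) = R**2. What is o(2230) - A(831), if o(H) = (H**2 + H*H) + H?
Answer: 9257469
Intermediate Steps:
o(H) = H + 2*H**2 (o(H) = (H**2 + H**2) + H = 2*H**2 + H = H + 2*H**2)
o(2230) - A(831) = 2230*(1 + 2*2230) - 1*831**2 = 2230*(1 + 4460) - 1*690561 = 2230*4461 - 690561 = 9948030 - 690561 = 9257469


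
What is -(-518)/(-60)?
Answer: -259/30 ≈ -8.6333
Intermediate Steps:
-(-518)/(-60) = -(-518)*(-1)/60 = -7*37/30 = -259/30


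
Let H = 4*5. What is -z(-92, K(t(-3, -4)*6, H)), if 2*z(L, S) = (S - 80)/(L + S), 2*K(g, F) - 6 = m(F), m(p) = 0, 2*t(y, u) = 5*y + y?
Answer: -77/178 ≈ -0.43258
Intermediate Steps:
t(y, u) = 3*y (t(y, u) = (5*y + y)/2 = (6*y)/2 = 3*y)
H = 20
K(g, F) = 3 (K(g, F) = 3 + (½)*0 = 3 + 0 = 3)
z(L, S) = (-80 + S)/(2*(L + S)) (z(L, S) = ((S - 80)/(L + S))/2 = ((-80 + S)/(L + S))/2 = (-80 + S)/(2*(L + S)))
-z(-92, K(t(-3, -4)*6, H)) = -(-40 + (½)*3)/(-92 + 3) = -(-40 + 3/2)/(-89) = -(-1)*(-77)/(89*2) = -1*77/178 = -77/178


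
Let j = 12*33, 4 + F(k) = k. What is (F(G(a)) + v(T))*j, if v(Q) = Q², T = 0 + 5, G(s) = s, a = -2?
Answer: 7524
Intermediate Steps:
T = 5
F(k) = -4 + k
j = 396
(F(G(a)) + v(T))*j = ((-4 - 2) + 5²)*396 = (-6 + 25)*396 = 19*396 = 7524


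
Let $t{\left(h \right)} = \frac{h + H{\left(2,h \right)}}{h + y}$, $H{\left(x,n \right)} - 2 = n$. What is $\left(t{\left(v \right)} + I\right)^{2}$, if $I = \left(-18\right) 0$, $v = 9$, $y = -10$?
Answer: $400$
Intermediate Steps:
$H{\left(x,n \right)} = 2 + n$
$I = 0$
$t{\left(h \right)} = \frac{2 + 2 h}{-10 + h}$ ($t{\left(h \right)} = \frac{h + \left(2 + h\right)}{h - 10} = \frac{2 + 2 h}{-10 + h}$)
$\left(t{\left(v \right)} + I\right)^{2} = \left(\frac{2 \left(1 + 9\right)}{-10 + 9} + 0\right)^{2} = \left(2 \frac{1}{-1} \cdot 10 + 0\right)^{2} = \left(2 \left(-1\right) 10 + 0\right)^{2} = \left(-20 + 0\right)^{2} = \left(-20\right)^{2} = 400$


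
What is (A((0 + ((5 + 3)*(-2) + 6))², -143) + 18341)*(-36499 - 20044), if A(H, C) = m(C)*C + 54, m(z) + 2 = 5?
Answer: -1015851538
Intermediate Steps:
m(z) = 3 (m(z) = -2 + 5 = 3)
A(H, C) = 54 + 3*C (A(H, C) = 3*C + 54 = 54 + 3*C)
(A((0 + ((5 + 3)*(-2) + 6))², -143) + 18341)*(-36499 - 20044) = ((54 + 3*(-143)) + 18341)*(-36499 - 20044) = ((54 - 429) + 18341)*(-56543) = (-375 + 18341)*(-56543) = 17966*(-56543) = -1015851538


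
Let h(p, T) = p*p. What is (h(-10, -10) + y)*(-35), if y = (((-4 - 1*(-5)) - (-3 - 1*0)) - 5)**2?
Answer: -3535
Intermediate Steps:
h(p, T) = p**2
y = 1 (y = (((-4 + 5) - (-3 + 0)) - 5)**2 = ((1 - 1*(-3)) - 5)**2 = ((1 + 3) - 5)**2 = (4 - 5)**2 = (-1)**2 = 1)
(h(-10, -10) + y)*(-35) = ((-10)**2 + 1)*(-35) = (100 + 1)*(-35) = 101*(-35) = -3535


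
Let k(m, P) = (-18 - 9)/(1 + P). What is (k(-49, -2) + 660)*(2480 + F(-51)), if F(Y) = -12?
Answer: 1695516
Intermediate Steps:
k(m, P) = -27/(1 + P)
(k(-49, -2) + 660)*(2480 + F(-51)) = (-27/(1 - 2) + 660)*(2480 - 12) = (-27/(-1) + 660)*2468 = (-27*(-1) + 660)*2468 = (27 + 660)*2468 = 687*2468 = 1695516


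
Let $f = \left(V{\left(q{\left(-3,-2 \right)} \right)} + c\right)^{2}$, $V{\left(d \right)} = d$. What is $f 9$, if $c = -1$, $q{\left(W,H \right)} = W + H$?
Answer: $324$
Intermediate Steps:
$q{\left(W,H \right)} = H + W$
$f = 36$ ($f = \left(\left(-2 - 3\right) - 1\right)^{2} = \left(-5 - 1\right)^{2} = \left(-6\right)^{2} = 36$)
$f 9 = 36 \cdot 9 = 324$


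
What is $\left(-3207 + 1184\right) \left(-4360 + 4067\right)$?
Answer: $592739$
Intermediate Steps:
$\left(-3207 + 1184\right) \left(-4360 + 4067\right) = \left(-2023\right) \left(-293\right) = 592739$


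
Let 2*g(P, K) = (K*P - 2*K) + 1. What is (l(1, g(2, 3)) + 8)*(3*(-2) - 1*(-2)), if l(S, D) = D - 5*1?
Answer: -14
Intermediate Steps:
g(P, K) = ½ - K + K*P/2 (g(P, K) = ((K*P - 2*K) + 1)/2 = ((-2*K + K*P) + 1)/2 = (1 - 2*K + K*P)/2 = ½ - K + K*P/2)
l(S, D) = -5 + D (l(S, D) = D - 5 = -5 + D)
(l(1, g(2, 3)) + 8)*(3*(-2) - 1*(-2)) = ((-5 + (½ - 1*3 + (½)*3*2)) + 8)*(3*(-2) - 1*(-2)) = ((-5 + (½ - 3 + 3)) + 8)*(-6 + 2) = ((-5 + ½) + 8)*(-4) = (-9/2 + 8)*(-4) = (7/2)*(-4) = -14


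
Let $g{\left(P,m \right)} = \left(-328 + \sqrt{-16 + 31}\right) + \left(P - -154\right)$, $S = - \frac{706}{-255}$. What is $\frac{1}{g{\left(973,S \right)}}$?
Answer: $\frac{799}{638386} - \frac{\sqrt{15}}{638386} \approx 0.0012455$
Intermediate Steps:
$S = \frac{706}{255}$ ($S = \left(-706\right) \left(- \frac{1}{255}\right) = \frac{706}{255} \approx 2.7686$)
$g{\left(P,m \right)} = -174 + P + \sqrt{15}$ ($g{\left(P,m \right)} = \left(-328 + \sqrt{15}\right) + \left(P + 154\right) = \left(-328 + \sqrt{15}\right) + \left(154 + P\right) = -174 + P + \sqrt{15}$)
$\frac{1}{g{\left(973,S \right)}} = \frac{1}{-174 + 973 + \sqrt{15}} = \frac{1}{799 + \sqrt{15}}$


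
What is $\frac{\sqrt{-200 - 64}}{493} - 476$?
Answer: $-476 + \frac{2 i \sqrt{66}}{493} \approx -476.0 + 0.032958 i$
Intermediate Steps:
$\frac{\sqrt{-200 - 64}}{493} - 476 = \sqrt{-200 - 64} \cdot \frac{1}{493} - 476 = \sqrt{-264} \cdot \frac{1}{493} - 476 = 2 i \sqrt{66} \cdot \frac{1}{493} - 476 = \frac{2 i \sqrt{66}}{493} - 476 = -476 + \frac{2 i \sqrt{66}}{493}$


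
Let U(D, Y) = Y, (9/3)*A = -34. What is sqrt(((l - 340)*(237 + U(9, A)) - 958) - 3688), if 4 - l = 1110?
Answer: 4*I*sqrt(20685) ≈ 575.29*I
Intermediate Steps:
A = -34/3 (A = (1/3)*(-34) = -34/3 ≈ -11.333)
l = -1106 (l = 4 - 1*1110 = 4 - 1110 = -1106)
sqrt(((l - 340)*(237 + U(9, A)) - 958) - 3688) = sqrt(((-1106 - 340)*(237 - 34/3) - 958) - 3688) = sqrt((-1446*677/3 - 958) - 3688) = sqrt((-326314 - 958) - 3688) = sqrt(-327272 - 3688) = sqrt(-330960) = 4*I*sqrt(20685)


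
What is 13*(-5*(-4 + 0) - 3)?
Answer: 221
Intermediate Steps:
13*(-5*(-4 + 0) - 3) = 13*(-5*(-4) - 3) = 13*(20 - 3) = 13*17 = 221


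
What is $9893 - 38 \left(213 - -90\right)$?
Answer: $-1621$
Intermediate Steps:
$9893 - 38 \left(213 - -90\right) = 9893 - 38 \left(213 + 90\right) = 9893 - 11514 = -1621$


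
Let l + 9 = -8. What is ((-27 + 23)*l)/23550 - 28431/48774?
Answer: -111038903/191437950 ≈ -0.58003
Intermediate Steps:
l = -17 (l = -9 - 8 = -17)
((-27 + 23)*l)/23550 - 28431/48774 = ((-27 + 23)*(-17))/23550 - 28431/48774 = -4*(-17)*(1/23550) - 28431*1/48774 = 68*(1/23550) - 9477/16258 = 34/11775 - 9477/16258 = -111038903/191437950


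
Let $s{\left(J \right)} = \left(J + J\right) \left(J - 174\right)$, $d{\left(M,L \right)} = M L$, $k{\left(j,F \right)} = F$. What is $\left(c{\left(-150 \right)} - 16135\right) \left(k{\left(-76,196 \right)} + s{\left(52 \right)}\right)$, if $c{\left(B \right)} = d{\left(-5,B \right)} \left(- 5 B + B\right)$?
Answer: $-5419841580$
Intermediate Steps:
$d{\left(M,L \right)} = L M$
$s{\left(J \right)} = 2 J \left(-174 + J\right)$
$c{\left(B \right)} = 20 B^{2}$ ($c{\left(B \right)} = B \left(-5\right) \left(- 5 B + B\right) = - 5 B \left(- 4 B\right) = 20 B^{2}$)
$\left(c{\left(-150 \right)} - 16135\right) \left(k{\left(-76,196 \right)} + s{\left(52 \right)}\right) = \left(20 \left(-150\right)^{2} - 16135\right) \left(196 + 2 \cdot 52 \left(-174 + 52\right)\right) = \left(20 \cdot 22500 - 16135\right) \left(196 + 2 \cdot 52 \left(-122\right)\right) = \left(450000 - 16135\right) \left(196 - 12688\right) = 433865 \left(-12492\right) = -5419841580$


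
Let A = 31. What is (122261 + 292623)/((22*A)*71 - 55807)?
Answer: -414884/7385 ≈ -56.179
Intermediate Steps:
(122261 + 292623)/((22*A)*71 - 55807) = (122261 + 292623)/((22*31)*71 - 55807) = 414884/(682*71 - 55807) = 414884/(48422 - 55807) = 414884/(-7385) = 414884*(-1/7385) = -414884/7385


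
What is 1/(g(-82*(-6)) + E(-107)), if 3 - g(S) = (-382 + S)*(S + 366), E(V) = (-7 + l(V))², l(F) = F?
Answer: -1/81381 ≈ -1.2288e-5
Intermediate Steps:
E(V) = (-7 + V)²
g(S) = 3 - (-382 + S)*(366 + S) (g(S) = 3 - (-382 + S)*(S + 366) = 3 - (-382 + S)*(366 + S))
1/(g(-82*(-6)) + E(-107)) = 1/((139815 - (-82*(-6))² + 16*(-82*(-6))) + (-7 - 107)²) = 1/((139815 - 1*492² + 16*492) + (-114)²) = 1/((139815 - 1*242064 + 7872) + 12996) = 1/((139815 - 242064 + 7872) + 12996) = 1/(-94377 + 12996) = 1/(-81381) = -1/81381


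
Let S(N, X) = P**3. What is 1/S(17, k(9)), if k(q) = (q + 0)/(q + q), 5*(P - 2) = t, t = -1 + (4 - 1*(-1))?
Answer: 125/2744 ≈ 0.045554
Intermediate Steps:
t = 4 (t = -1 + (4 + 1) = -1 + 5 = 4)
P = 14/5 (P = 2 + (1/5)*4 = 2 + 4/5 = 14/5 ≈ 2.8000)
k(q) = 1/2 (k(q) = q/((2*q)) = q*(1/(2*q)) = 1/2)
S(N, X) = 2744/125 (S(N, X) = (14/5)**3 = 2744/125)
1/S(17, k(9)) = 1/(2744/125) = 125/2744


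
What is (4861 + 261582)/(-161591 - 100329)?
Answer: -266443/261920 ≈ -1.0173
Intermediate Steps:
(4861 + 261582)/(-161591 - 100329) = 266443/(-261920) = 266443*(-1/261920) = -266443/261920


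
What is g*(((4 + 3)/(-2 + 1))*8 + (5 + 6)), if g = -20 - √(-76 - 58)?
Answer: 900 + 45*I*√134 ≈ 900.0 + 520.91*I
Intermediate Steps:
g = -20 - I*√134 (g = -20 - √(-134) = -20 - I*√134 ≈ -20.0 - 11.576*I)
g*(((4 + 3)/(-2 + 1))*8 + (5 + 6)) = (-20 - I*√134)*(((4 + 3)/(-2 + 1))*8 + (5 + 6)) = (-20 - I*√134)*((7/(-1))*8 + 11) = (-20 - I*√134)*((7*(-1))*8 + 11) = (-20 - I*√134)*(-7*8 + 11) = (-20 - I*√134)*(-56 + 11) = (-20 - I*√134)*(-45) = 900 + 45*I*√134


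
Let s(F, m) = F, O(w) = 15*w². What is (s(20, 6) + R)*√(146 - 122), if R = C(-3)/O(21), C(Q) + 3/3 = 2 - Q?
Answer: 264608*√6/6615 ≈ 97.983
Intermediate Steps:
C(Q) = 1 - Q (C(Q) = -1 + (2 - Q) = 1 - Q)
R = 4/6615 (R = (1 - 1*(-3))/((15*21²)) = (1 + 3)/((15*441)) = 4/6615 ≈ 0.00060469)
(s(20, 6) + R)*√(146 - 122) = (20 + 4/6615)*√(146 - 122) = 132304*√24/6615 = 132304*(2*√6)/6615 = 264608*√6/6615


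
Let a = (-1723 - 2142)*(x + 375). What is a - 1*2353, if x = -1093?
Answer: 2772717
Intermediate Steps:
a = 2775070 (a = (-1723 - 2142)*(-1093 + 375) = -3865*(-718) = 2775070)
a - 1*2353 = 2775070 - 1*2353 = 2775070 - 2353 = 2772717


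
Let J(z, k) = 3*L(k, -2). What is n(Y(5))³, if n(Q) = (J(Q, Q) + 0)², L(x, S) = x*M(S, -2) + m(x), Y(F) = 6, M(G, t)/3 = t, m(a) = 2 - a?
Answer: 2985984000000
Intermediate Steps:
M(G, t) = 3*t
L(x, S) = 2 - 7*x (L(x, S) = x*(3*(-2)) + (2 - x) = x*(-6) + (2 - x) = -6*x + (2 - x) = 2 - 7*x)
J(z, k) = 6 - 21*k (J(z, k) = 3*(2 - 7*k) = 6 - 21*k)
n(Q) = (6 - 21*Q)² (n(Q) = ((6 - 21*Q) + 0)² = (6 - 21*Q)²)
n(Y(5))³ = (9*(-2 + 7*6)²)³ = (9*(-2 + 42)²)³ = (9*40²)³ = (9*1600)³ = 14400³ = 2985984000000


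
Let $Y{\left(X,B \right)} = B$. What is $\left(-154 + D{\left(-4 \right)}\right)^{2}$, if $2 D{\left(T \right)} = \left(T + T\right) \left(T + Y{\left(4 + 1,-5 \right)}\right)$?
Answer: $13924$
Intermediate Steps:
$D{\left(T \right)} = T \left(-5 + T\right)$ ($D{\left(T \right)} = \frac{\left(T + T\right) \left(T - 5\right)}{2} = \frac{2 T \left(-5 + T\right)}{2} = T \left(-5 + T\right)$)
$\left(-154 + D{\left(-4 \right)}\right)^{2} = \left(-154 - 4 \left(-5 - 4\right)\right)^{2} = \left(-154 - -36\right)^{2} = \left(-154 + 36\right)^{2} = \left(-118\right)^{2} = 13924$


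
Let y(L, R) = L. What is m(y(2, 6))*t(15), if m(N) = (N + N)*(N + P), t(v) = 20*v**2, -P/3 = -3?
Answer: 198000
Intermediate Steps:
P = 9 (P = -3*(-3) = 9)
m(N) = 2*N*(9 + N) (m(N) = (N + N)*(N + 9) = (2*N)*(9 + N) = 2*N*(9 + N))
m(y(2, 6))*t(15) = (2*2*(9 + 2))*(20*15**2) = (2*2*11)*(20*225) = 44*4500 = 198000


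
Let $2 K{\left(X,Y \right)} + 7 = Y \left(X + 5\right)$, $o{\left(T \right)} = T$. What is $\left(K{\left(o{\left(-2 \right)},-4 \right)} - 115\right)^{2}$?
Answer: $\frac{62001}{4} \approx 15500.0$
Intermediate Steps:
$K{\left(X,Y \right)} = - \frac{7}{2} + \frac{Y \left(5 + X\right)}{2}$ ($K{\left(X,Y \right)} = - \frac{7}{2} + \frac{Y \left(X + 5\right)}{2} = - \frac{7}{2} + \frac{Y \left(5 + X\right)}{2}$)
$\left(K{\left(o{\left(-2 \right)},-4 \right)} - 115\right)^{2} = \left(\left(- \frac{7}{2} + \frac{5}{2} \left(-4\right) + \frac{1}{2} \left(-2\right) \left(-4\right)\right) - 115\right)^{2} = \left(\left(- \frac{7}{2} - 10 + 4\right) - 115\right)^{2} = \left(- \frac{19}{2} - 115\right)^{2} = \left(- \frac{249}{2}\right)^{2} = \frac{62001}{4}$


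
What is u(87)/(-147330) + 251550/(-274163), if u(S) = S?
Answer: -12361571227/13464144930 ≈ -0.91811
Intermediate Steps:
u(87)/(-147330) + 251550/(-274163) = 87/(-147330) + 251550/(-274163) = 87*(-1/147330) + 251550*(-1/274163) = -29/49110 - 251550/274163 = -12361571227/13464144930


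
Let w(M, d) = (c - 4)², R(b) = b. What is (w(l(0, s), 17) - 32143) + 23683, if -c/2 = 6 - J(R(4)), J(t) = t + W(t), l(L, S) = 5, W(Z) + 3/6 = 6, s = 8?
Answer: -8451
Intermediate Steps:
W(Z) = 11/2 (W(Z) = -½ + 6 = 11/2)
J(t) = 11/2 + t (J(t) = t + 11/2 = 11/2 + t)
c = 7 (c = -2*(6 - (11/2 + 4)) = -2*(6 - 1*19/2) = -2*(6 - 19/2) = -2*(-7/2) = 7)
w(M, d) = 9 (w(M, d) = (7 - 4)² = 3² = 9)
(w(l(0, s), 17) - 32143) + 23683 = (9 - 32143) + 23683 = -32134 + 23683 = -8451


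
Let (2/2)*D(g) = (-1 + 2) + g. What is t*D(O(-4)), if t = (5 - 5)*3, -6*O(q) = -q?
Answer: 0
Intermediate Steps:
O(q) = q/6 (O(q) = -(-1)*q/6 = q/6)
t = 0 (t = 0*3 = 0)
D(g) = 1 + g (D(g) = (-1 + 2) + g = 1 + g)
t*D(O(-4)) = 0*(1 + (⅙)*(-4)) = 0*(1 - ⅔) = 0*(⅓) = 0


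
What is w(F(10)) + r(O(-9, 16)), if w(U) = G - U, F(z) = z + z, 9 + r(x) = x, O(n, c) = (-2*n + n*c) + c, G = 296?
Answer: 157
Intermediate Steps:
O(n, c) = c - 2*n + c*n (O(n, c) = (-2*n + c*n) + c = c - 2*n + c*n)
r(x) = -9 + x
F(z) = 2*z
w(U) = 296 - U
w(F(10)) + r(O(-9, 16)) = (296 - 2*10) + (-9 + (16 - 2*(-9) + 16*(-9))) = (296 - 1*20) + (-9 + (16 + 18 - 144)) = (296 - 20) + (-9 - 110) = 276 - 119 = 157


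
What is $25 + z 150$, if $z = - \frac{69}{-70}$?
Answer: $\frac{1210}{7} \approx 172.86$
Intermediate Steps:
$z = \frac{69}{70}$ ($z = \left(-69\right) \left(- \frac{1}{70}\right) = \frac{69}{70} \approx 0.98571$)
$25 + z 150 = 25 + \frac{69}{70} \cdot 150 = 25 + \frac{1035}{7} = \frac{1210}{7}$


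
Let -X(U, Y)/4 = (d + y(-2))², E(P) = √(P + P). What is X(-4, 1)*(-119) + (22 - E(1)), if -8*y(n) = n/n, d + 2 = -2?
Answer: 129943/16 - √2 ≈ 8120.0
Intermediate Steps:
d = -4 (d = -2 - 2 = -4)
E(P) = √2*√P (E(P) = √(2*P) = √2*√P)
y(n) = -⅛ (y(n) = -n/(8*n) = -⅛*1 = -⅛)
X(U, Y) = -1089/16 (X(U, Y) = -4*(-4 - ⅛)² = -4*(-33/8)² = -4*1089/64 = -1089/16)
X(-4, 1)*(-119) + (22 - E(1)) = -1089/16*(-119) + (22 - √2*√1) = 129591/16 + (22 - √2) = 129943/16 - √2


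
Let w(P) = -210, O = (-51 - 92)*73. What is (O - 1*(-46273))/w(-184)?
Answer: -17917/105 ≈ -170.64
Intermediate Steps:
O = -10439 (O = -143*73 = -10439)
(O - 1*(-46273))/w(-184) = (-10439 - 1*(-46273))/(-210) = (-10439 + 46273)*(-1/210) = 35834*(-1/210) = -17917/105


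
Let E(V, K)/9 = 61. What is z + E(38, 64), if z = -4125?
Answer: -3576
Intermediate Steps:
E(V, K) = 549 (E(V, K) = 9*61 = 549)
z + E(38, 64) = -4125 + 549 = -3576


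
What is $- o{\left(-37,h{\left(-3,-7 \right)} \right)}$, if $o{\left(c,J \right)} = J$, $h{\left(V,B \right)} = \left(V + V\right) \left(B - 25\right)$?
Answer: $-192$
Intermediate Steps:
$h{\left(V,B \right)} = 2 V \left(-25 + B\right)$
$- o{\left(-37,h{\left(-3,-7 \right)} \right)} = - 2 \left(-3\right) \left(-25 - 7\right) = - 2 \left(-3\right) \left(-32\right) = \left(-1\right) 192 = -192$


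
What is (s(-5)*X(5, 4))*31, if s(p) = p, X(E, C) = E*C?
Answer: -3100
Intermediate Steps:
X(E, C) = C*E
(s(-5)*X(5, 4))*31 = -20*5*31 = -5*20*31 = -100*31 = -3100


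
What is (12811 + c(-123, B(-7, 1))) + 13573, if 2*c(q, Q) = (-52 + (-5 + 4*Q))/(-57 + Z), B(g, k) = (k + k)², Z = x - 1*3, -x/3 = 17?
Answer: 5857289/222 ≈ 26384.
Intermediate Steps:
x = -51 (x = -3*17 = -51)
Z = -54 (Z = -51 - 1*3 = -51 - 3 = -54)
B(g, k) = 4*k² (B(g, k) = (2*k)² = 4*k²)
c(q, Q) = 19/74 - 2*Q/111 (c(q, Q) = ((-52 + (-5 + 4*Q))/(-57 - 54))/2 = ((-57 + 4*Q)/(-111))/2 = ((-57 + 4*Q)*(-1/111))/2 = (19/37 - 4*Q/111)/2 = 19/74 - 2*Q/111)
(12811 + c(-123, B(-7, 1))) + 13573 = (12811 + (19/74 - 8*1²/111)) + 13573 = (12811 + (19/74 - 8/111)) + 13573 = (12811 + 41/222) + 13573 = 2844083/222 + 13573 = 5857289/222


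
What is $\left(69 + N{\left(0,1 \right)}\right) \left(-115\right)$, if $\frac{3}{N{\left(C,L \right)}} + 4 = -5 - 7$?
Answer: $- \frac{126615}{16} \approx -7913.4$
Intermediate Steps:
$N{\left(C,L \right)} = - \frac{3}{16}$ ($N{\left(C,L \right)} = \frac{3}{-4 - 12} = \frac{3}{-16} = 3 \left(- \frac{1}{16}\right) = - \frac{3}{16}$)
$\left(69 + N{\left(0,1 \right)}\right) \left(-115\right) = \left(69 - \frac{3}{16}\right) \left(-115\right) = \frac{1101}{16} \left(-115\right) = - \frac{126615}{16}$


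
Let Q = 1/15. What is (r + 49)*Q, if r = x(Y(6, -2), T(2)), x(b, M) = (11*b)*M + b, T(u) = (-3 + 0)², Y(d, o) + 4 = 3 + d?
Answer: 183/5 ≈ 36.600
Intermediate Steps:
Y(d, o) = -1 + d (Y(d, o) = -4 + (3 + d) = -1 + d)
T(u) = 9 (T(u) = (-3)² = 9)
x(b, M) = b + 11*M*b (x(b, M) = 11*M*b + b = b + 11*M*b)
r = 500 (r = (-1 + 6)*(1 + 11*9) = 5*(1 + 99) = 5*100 = 500)
Q = 1/15 ≈ 0.066667
(r + 49)*Q = (500 + 49)*(1/15) = 549*(1/15) = 183/5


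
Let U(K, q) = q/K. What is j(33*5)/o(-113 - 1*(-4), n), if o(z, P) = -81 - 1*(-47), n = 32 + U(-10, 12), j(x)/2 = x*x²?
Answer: -4492125/17 ≈ -2.6424e+5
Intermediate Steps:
j(x) = 2*x³ (j(x) = 2*(x*x²) = 2*x³)
n = 154/5 (n = 32 + 12/(-10) = 32 + 12*(-⅒) = 32 - 6/5 = 154/5 ≈ 30.800)
o(z, P) = -34 (o(z, P) = -81 + 47 = -34)
j(33*5)/o(-113 - 1*(-4), n) = (2*(33*5)³)/(-34) = (2*165³)*(-1/34) = (2*4492125)*(-1/34) = 8984250*(-1/34) = -4492125/17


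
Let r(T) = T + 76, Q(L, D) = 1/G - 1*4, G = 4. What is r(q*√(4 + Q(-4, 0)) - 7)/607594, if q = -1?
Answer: 137/1215188 ≈ 0.00011274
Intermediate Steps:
Q(L, D) = -15/4 (Q(L, D) = 1/4 - 1*4 = ¼ - 4 = -15/4)
r(T) = 76 + T
r(q*√(4 + Q(-4, 0)) - 7)/607594 = (76 + (-√(4 - 15/4) - 7))/607594 = (76 + (-√(¼) - 7))*(1/607594) = (76 + (-1*½ - 7))*(1/607594) = (76 + (-½ - 7))*(1/607594) = (76 - 15/2)*(1/607594) = (137/2)*(1/607594) = 137/1215188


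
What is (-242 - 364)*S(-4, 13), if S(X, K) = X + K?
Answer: -5454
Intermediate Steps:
S(X, K) = K + X
(-242 - 364)*S(-4, 13) = (-242 - 364)*(13 - 4) = -606*9 = -5454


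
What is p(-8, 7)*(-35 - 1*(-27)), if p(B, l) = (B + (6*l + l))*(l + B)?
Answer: 328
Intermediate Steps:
p(B, l) = (B + l)*(B + 7*l) (p(B, l) = (B + 7*l)*(B + l) = (B + l)*(B + 7*l))
p(-8, 7)*(-35 - 1*(-27)) = ((-8)**2 + 7*7**2 + 8*(-8)*7)*(-35 - 1*(-27)) = (64 + 7*49 - 448)*(-35 + 27) = (64 + 343 - 448)*(-8) = -41*(-8) = 328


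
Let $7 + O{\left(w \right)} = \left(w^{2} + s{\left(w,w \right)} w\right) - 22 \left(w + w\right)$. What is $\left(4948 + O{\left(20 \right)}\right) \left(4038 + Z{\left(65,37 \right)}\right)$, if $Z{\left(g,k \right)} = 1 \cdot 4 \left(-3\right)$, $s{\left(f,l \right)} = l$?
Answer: $19570386$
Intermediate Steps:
$Z{\left(g,k \right)} = -12$ ($Z{\left(g,k \right)} = 4 \left(-3\right) = -12$)
$O{\left(w \right)} = -7 - 44 w + 2 w^{2}$ ($O{\left(w \right)} = -7 - \left(- w^{2} + 22 \left(w + w\right) - w w\right) = -7 + \left(\left(w^{2} + w^{2}\right) - 22 \cdot 2 w\right) = -7 + \left(2 w^{2} - 44 w\right) = -7 + \left(- 44 w + 2 w^{2}\right) = -7 - 44 w + 2 w^{2}$)
$\left(4948 + O{\left(20 \right)}\right) \left(4038 + Z{\left(65,37 \right)}\right) = \left(4948 - \left(887 - 800\right)\right) \left(4038 - 12\right) = \left(4948 - 87\right) 4026 = 4861 \cdot 4026 = 19570386$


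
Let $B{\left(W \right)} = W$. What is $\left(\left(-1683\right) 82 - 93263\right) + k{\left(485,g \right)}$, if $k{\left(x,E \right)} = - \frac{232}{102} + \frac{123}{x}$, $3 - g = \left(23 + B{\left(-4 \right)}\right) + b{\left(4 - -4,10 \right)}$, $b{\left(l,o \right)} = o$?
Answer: $- \frac{5720488702}{24735} \approx -2.3127 \cdot 10^{5}$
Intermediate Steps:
$g = -26$ ($g = 3 - \left(\left(23 - 4\right) + 10\right) = 3 - \left(19 + 10\right) = 3 - 29 = -26$)
$k{\left(x,E \right)} = - \frac{116}{51} + \frac{123}{x}$ ($k{\left(x,E \right)} = \left(-232\right) \frac{1}{102} + \frac{123}{x} = - \frac{116}{51} + \frac{123}{x}$)
$\left(\left(-1683\right) 82 - 93263\right) + k{\left(485,g \right)} = \left(\left(-1683\right) 82 - 93263\right) - \left(\frac{116}{51} - \frac{123}{485}\right) = \left(-138006 - 93263\right) + \left(- \frac{116}{51} + 123 \cdot \frac{1}{485}\right) = -231269 + \left(- \frac{116}{51} + \frac{123}{485}\right) = -231269 - \frac{49987}{24735} = - \frac{5720488702}{24735}$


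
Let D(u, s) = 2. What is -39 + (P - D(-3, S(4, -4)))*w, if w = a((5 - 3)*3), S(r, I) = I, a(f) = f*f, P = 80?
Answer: 2769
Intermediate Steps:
a(f) = f**2
w = 36 (w = ((5 - 3)*3)**2 = (2*3)**2 = 6**2 = 36)
-39 + (P - D(-3, S(4, -4)))*w = -39 + (80 - 1*2)*36 = -39 + (80 - 2)*36 = -39 + 78*36 = -39 + 2808 = 2769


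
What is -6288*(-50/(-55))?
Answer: -62880/11 ≈ -5716.4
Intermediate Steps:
-6288*(-50/(-55)) = -6288*(-50*(-1/55)) = -6288*10/11 = -3144*20/11 = -62880/11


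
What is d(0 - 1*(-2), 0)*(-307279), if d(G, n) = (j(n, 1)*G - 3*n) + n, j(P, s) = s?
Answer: -614558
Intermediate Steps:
d(G, n) = G - 2*n (d(G, n) = (1*G - 3*n) + n = (G - 3*n) + n = G - 2*n)
d(0 - 1*(-2), 0)*(-307279) = ((0 - 1*(-2)) - 2*0)*(-307279) = ((0 + 2) + 0)*(-307279) = (2 + 0)*(-307279) = 2*(-307279) = -614558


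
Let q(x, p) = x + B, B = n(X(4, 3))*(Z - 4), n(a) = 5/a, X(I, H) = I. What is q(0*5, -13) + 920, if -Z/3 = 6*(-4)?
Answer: 1005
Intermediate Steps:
Z = 72 (Z = -18*(-4) = -3*(-24) = 72)
B = 85 (B = (5/4)*(72 - 4) = (5*(1/4))*68 = (5/4)*68 = 85)
q(x, p) = 85 + x (q(x, p) = x + 85 = 85 + x)
q(0*5, -13) + 920 = (85 + 0*5) + 920 = (85 + 0) + 920 = 85 + 920 = 1005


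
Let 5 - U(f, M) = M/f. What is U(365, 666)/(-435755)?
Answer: -1159/159050575 ≈ -7.2870e-6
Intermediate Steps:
U(f, M) = 5 - M/f
U(365, 666)/(-435755) = (5 - 1*666/365)/(-435755) = (5 - 1*666*1/365)*(-1/435755) = (5 - 666/365)*(-1/435755) = (1159/365)*(-1/435755) = -1159/159050575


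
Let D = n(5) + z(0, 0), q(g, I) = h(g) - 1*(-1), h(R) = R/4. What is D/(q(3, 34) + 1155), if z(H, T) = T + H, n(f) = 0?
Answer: 0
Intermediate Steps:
z(H, T) = H + T
h(R) = R/4 (h(R) = R*(¼) = R/4)
q(g, I) = 1 + g/4 (q(g, I) = g/4 - 1*(-1) = g/4 + 1 = 1 + g/4)
D = 0 (D = 0 + (0 + 0) = 0 + 0 = 0)
D/(q(3, 34) + 1155) = 0/((1 + (¼)*3) + 1155) = 0/((1 + ¾) + 1155) = 0/(7/4 + 1155) = 0/(4627/4) = (4/4627)*0 = 0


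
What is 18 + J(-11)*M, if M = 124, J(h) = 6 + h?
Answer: -602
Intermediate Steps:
18 + J(-11)*M = 18 + (6 - 11)*124 = 18 - 5*124 = 18 - 620 = -602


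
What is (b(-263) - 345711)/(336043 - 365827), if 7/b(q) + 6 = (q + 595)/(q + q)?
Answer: 602921825/51943296 ≈ 11.607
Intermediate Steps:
b(q) = 7/(-6 + (595 + q)/(2*q)) (b(q) = 7/(-6 + (q + 595)/(q + q)) = 7/(-6 + (595 + q)/((2*q))) = 7/(-6 + (595 + q)*(1/(2*q))) = 7/(-6 + (595 + q)/(2*q)))
(b(-263) - 345711)/(336043 - 365827) = (-14*(-263)/(-595 + 11*(-263)) - 345711)/(336043 - 365827) = (-14*(-263)/(-595 - 2893) - 345711)/(-29784) = (-14*(-263)/(-3488) - 345711)*(-1/29784) = (-14*(-263)*(-1/3488) - 345711)*(-1/29784) = (-1841/1744 - 345711)*(-1/29784) = -602921825/1744*(-1/29784) = 602921825/51943296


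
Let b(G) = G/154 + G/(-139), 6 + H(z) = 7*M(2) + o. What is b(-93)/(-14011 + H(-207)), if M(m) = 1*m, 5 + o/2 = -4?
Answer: -1395/300133526 ≈ -4.6479e-6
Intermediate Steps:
o = -18 (o = -10 + 2*(-4) = -10 - 8 = -18)
M(m) = m
H(z) = -10 (H(z) = -6 + (7*2 - 18) = -6 + (14 - 18) = -6 - 4 = -10)
b(G) = -15*G/21406 (b(G) = G*(1/154) + G*(-1/139) = G/154 - G/139 = -15*G/21406)
b(-93)/(-14011 + H(-207)) = (-15/21406*(-93))/(-14011 - 10) = (1395/21406)/(-14021) = (1395/21406)*(-1/14021) = -1395/300133526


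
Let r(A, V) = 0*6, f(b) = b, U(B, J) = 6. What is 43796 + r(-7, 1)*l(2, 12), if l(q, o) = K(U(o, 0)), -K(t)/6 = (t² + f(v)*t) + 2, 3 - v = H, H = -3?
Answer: 43796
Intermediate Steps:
v = 6 (v = 3 - 1*(-3) = 3 + 3 = 6)
K(t) = -12 - 36*t - 6*t² (K(t) = -6*((t² + 6*t) + 2) = -6*(2 + t² + 6*t) = -12 - 36*t - 6*t²)
r(A, V) = 0
l(q, o) = -444 (l(q, o) = -12 - 36*6 - 6*6² = -12 - 216 - 6*36 = -12 - 216 - 216 = -444)
43796 + r(-7, 1)*l(2, 12) = 43796 + 0*(-444) = 43796 + 0 = 43796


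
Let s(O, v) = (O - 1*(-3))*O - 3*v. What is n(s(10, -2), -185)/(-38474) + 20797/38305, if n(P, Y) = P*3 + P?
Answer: 389652929/736873285 ≈ 0.52879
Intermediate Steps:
s(O, v) = -3*v + O*(3 + O) (s(O, v) = (O + 3)*O - 3*v = (3 + O)*O - 3*v = O*(3 + O) - 3*v = -3*v + O*(3 + O))
n(P, Y) = 4*P (n(P, Y) = 3*P + P = 4*P)
n(s(10, -2), -185)/(-38474) + 20797/38305 = (4*(10² - 3*(-2) + 3*10))/(-38474) + 20797/38305 = (4*(100 + 6 + 30))*(-1/38474) + 20797*(1/38305) = (4*136)*(-1/38474) + 20797/38305 = 544*(-1/38474) + 20797/38305 = -272/19237 + 20797/38305 = 389652929/736873285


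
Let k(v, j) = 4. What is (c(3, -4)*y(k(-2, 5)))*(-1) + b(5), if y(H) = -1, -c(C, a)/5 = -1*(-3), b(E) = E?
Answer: -10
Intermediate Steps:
c(C, a) = -15 (c(C, a) = -(-5)*(-3) = -5*3 = -15)
(c(3, -4)*y(k(-2, 5)))*(-1) + b(5) = -15*(-1)*(-1) + 5 = 15*(-1) + 5 = -15 + 5 = -10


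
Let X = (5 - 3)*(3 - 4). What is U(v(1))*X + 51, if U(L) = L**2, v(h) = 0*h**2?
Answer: 51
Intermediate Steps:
v(h) = 0
X = -2 (X = 2*(-1) = -2)
U(v(1))*X + 51 = 0**2*(-2) + 51 = 0*(-2) + 51 = 0 + 51 = 51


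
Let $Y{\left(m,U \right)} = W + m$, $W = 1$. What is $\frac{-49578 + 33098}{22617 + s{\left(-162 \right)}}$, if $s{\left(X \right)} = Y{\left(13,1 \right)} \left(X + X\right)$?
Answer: $- \frac{16480}{18081} \approx -0.91145$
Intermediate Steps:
$Y{\left(m,U \right)} = 1 + m$
$s{\left(X \right)} = 28 X$ ($s{\left(X \right)} = \left(1 + 13\right) \left(X + X\right) = 14 \cdot 2 X = 28 X$)
$\frac{-49578 + 33098}{22617 + s{\left(-162 \right)}} = \frac{-49578 + 33098}{22617 + 28 \left(-162\right)} = - \frac{16480}{22617 - 4536} = - \frac{16480}{18081}$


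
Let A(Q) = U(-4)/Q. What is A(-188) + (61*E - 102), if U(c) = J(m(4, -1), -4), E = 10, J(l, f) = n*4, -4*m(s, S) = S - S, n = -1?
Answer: 23877/47 ≈ 508.02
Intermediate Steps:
m(s, S) = 0 (m(s, S) = -(S - S)/4 = -¼*0 = 0)
J(l, f) = -4 (J(l, f) = -1*4 = -4)
U(c) = -4
A(Q) = -4/Q
A(-188) + (61*E - 102) = -4/(-188) + (61*10 - 102) = -4*(-1/188) + (610 - 102) = 1/47 + 508 = 23877/47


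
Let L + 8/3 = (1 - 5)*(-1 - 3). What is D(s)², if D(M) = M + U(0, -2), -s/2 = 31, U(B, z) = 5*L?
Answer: 196/9 ≈ 21.778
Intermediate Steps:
L = 40/3 (L = -8/3 + (1 - 5)*(-1 - 3) = -8/3 - 4*(-4) = -8/3 + 16 = 40/3 ≈ 13.333)
U(B, z) = 200/3 (U(B, z) = 5*(40/3) = 200/3)
s = -62 (s = -2*31 = -62)
D(M) = 200/3 + M (D(M) = M + 200/3 = 200/3 + M)
D(s)² = (200/3 - 62)² = (14/3)² = 196/9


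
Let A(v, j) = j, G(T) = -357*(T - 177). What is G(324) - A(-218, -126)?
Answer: -52353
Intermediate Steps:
G(T) = 63189 - 357*T (G(T) = -357*(-177 + T) = 63189 - 357*T)
G(324) - A(-218, -126) = (63189 - 357*324) - 1*(-126) = (63189 - 115668) + 126 = -52479 + 126 = -52353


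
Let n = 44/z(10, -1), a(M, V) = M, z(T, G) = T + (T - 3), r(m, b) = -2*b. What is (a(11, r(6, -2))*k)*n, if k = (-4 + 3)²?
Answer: 484/17 ≈ 28.471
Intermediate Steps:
z(T, G) = -3 + 2*T (z(T, G) = T + (-3 + T) = -3 + 2*T)
k = 1 (k = (-1)² = 1)
n = 44/17 (n = 44/(-3 + 2*10) = 44/(-3 + 20) = 44/17 ≈ 2.5882)
(a(11, r(6, -2))*k)*n = (11*1)*(44/17) = 11*(44/17) = 484/17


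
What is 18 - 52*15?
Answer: -762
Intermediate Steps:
18 - 52*15 = 18 - 780 = -762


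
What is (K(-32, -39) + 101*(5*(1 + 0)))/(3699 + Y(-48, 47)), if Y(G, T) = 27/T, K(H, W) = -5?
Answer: 1175/8694 ≈ 0.13515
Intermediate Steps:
(K(-32, -39) + 101*(5*(1 + 0)))/(3699 + Y(-48, 47)) = (-5 + 101*(5*(1 + 0)))/(3699 + 27/47) = (-5 + 101*(5*1))/(3699 + 27*(1/47)) = (-5 + 101*5)/(3699 + 27/47) = (-5 + 505)/(173880/47) = 500*(47/173880) = 1175/8694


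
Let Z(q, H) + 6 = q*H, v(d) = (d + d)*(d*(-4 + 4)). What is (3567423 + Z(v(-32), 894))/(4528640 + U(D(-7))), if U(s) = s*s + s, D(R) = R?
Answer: 3567417/4528682 ≈ 0.78774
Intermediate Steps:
U(s) = s + s² (U(s) = s² + s = s + s²)
v(d) = 0 (v(d) = (2*d)*(d*0) = (2*d)*0 = 0)
Z(q, H) = -6 + H*q (Z(q, H) = -6 + q*H = -6 + H*q)
(3567423 + Z(v(-32), 894))/(4528640 + U(D(-7))) = (3567423 + (-6 + 894*0))/(4528640 - 7*(1 - 7)) = (3567423 + (-6 + 0))/(4528640 - 7*(-6)) = (3567423 - 6)/(4528640 + 42) = 3567417/4528682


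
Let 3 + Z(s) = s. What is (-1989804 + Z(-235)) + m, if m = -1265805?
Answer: -3255847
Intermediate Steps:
Z(s) = -3 + s
(-1989804 + Z(-235)) + m = (-1989804 + (-3 - 235)) - 1265805 = (-1989804 - 238) - 1265805 = -1990042 - 1265805 = -3255847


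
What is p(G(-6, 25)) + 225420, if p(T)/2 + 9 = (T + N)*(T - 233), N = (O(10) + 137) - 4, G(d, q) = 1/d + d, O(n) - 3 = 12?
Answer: 2836051/18 ≈ 1.5756e+5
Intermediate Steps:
O(n) = 15 (O(n) = 3 + 12 = 15)
G(d, q) = d + 1/d
N = 148 (N = (15 + 137) - 4 = 152 - 4 = 148)
p(T) = -18 + 2*(-233 + T)*(148 + T) (p(T) = -18 + 2*((T + 148)*(T - 233)) = -18 + 2*((148 + T)*(-233 + T)) = -18 + 2*((-233 + T)*(148 + T)) = -18 + 2*(-233 + T)*(148 + T))
p(G(-6, 25)) + 225420 = (-68986 - 170*(-6 + 1/(-6)) + 2*(-6 + 1/(-6))**2) + 225420 = (-68986 - 170*(-6 - 1/6) + 2*(-6 - 1/6)**2) + 225420 = (-68986 - 170*(-37/6) + 2*(-37/6)**2) + 225420 = (-68986 + 3145/3 + 2*(1369/36)) + 225420 = (-68986 + 3145/3 + 1369/18) + 225420 = -1221509/18 + 225420 = 2836051/18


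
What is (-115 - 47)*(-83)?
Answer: 13446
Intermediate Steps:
(-115 - 47)*(-83) = -162*(-83) = 13446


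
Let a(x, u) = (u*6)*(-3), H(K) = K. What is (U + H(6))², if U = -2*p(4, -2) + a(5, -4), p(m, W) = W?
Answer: 6724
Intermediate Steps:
a(x, u) = -18*u (a(x, u) = (6*u)*(-3) = -18*u)
U = 76 (U = -2*(-2) - 18*(-4) = 4 + 72 = 76)
(U + H(6))² = (76 + 6)² = 82² = 6724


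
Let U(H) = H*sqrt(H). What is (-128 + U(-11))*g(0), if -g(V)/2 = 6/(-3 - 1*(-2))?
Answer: -1536 - 132*I*sqrt(11) ≈ -1536.0 - 437.79*I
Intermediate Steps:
U(H) = H**(3/2)
g(V) = 12 (g(V) = -12/(-3 - 1*(-2)) = -12/(-3 + 2) = -12/(-1) = -12*(-1) = -2*(-6) = 12)
(-128 + U(-11))*g(0) = (-128 + (-11)**(3/2))*12 = (-128 - 11*I*sqrt(11))*12 = -1536 - 132*I*sqrt(11)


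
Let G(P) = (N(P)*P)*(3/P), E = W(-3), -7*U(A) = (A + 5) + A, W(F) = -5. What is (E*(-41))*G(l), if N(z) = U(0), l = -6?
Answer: -3075/7 ≈ -439.29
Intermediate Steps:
U(A) = -5/7 - 2*A/7 (U(A) = -((A + 5) + A)/7 = -((5 + A) + A)/7 = -(5 + 2*A)/7 = -5/7 - 2*A/7)
E = -5
N(z) = -5/7 (N(z) = -5/7 - 2/7*0 = -5/7 + 0 = -5/7)
G(P) = -15/7 (G(P) = (-5*P/7)*(3/P) = -15/7)
(E*(-41))*G(l) = -5*(-41)*(-15/7) = 205*(-15/7) = -3075/7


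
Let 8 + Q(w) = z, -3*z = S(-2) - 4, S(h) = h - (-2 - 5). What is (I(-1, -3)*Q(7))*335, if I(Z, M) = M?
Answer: 8375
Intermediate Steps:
S(h) = 7 + h (S(h) = h - 1*(-7) = h + 7 = 7 + h)
z = -⅓ (z = -((7 - 2) - 4)/3 = -(5 - 4)/3 = -⅓*1 = -⅓ ≈ -0.33333)
Q(w) = -25/3 (Q(w) = -8 - ⅓ = -25/3)
(I(-1, -3)*Q(7))*335 = -3*(-25/3)*335 = 25*335 = 8375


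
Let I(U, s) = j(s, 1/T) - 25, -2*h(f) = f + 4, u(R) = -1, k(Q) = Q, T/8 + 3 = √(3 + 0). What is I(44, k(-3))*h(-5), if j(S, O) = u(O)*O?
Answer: -399/32 + √3/96 ≈ -12.451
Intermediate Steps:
T = -24 + 8*√3 (T = -24 + 8*√(3 + 0) = -24 + 8*√3 ≈ -10.144)
h(f) = -2 - f/2 (h(f) = -(f + 4)/2 = -(4 + f)/2 = -2 - f/2)
j(S, O) = -O
I(U, s) = -25 - 1/(-24 + 8*√3) (I(U, s) = -1/(-24 + 8*√3) - 25 = -25 - 1/(-24 + 8*√3))
I(44, k(-3))*h(-5) = (-399/16 + √3/48)*(-2 - ½*(-5)) = (-399/16 + √3/48)*(-2 + 5/2) = (-399/16 + √3/48)*(½) = -399/32 + √3/96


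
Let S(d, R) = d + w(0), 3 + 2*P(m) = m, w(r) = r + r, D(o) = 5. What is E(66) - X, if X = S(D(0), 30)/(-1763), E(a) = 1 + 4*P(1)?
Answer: -5284/1763 ≈ -2.9972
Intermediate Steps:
w(r) = 2*r
P(m) = -3/2 + m/2
S(d, R) = d (S(d, R) = d + 2*0 = d + 0 = d)
E(a) = -3 (E(a) = 1 + 4*(-3/2 + (½)*1) = 1 + 4*(-3/2 + ½) = 1 + 4*(-1) = 1 - 4 = -3)
X = -5/1763 (X = 5/(-1763) = 5*(-1/1763) = -5/1763 ≈ -0.0028361)
E(66) - X = -3 - 1*(-5/1763) = -3 + 5/1763 = -5284/1763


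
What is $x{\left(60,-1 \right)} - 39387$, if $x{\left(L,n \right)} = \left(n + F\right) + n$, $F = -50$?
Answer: $-39439$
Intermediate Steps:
$x{\left(L,n \right)} = -50 + 2 n$ ($x{\left(L,n \right)} = \left(n - 50\right) + n = \left(-50 + n\right) + n = -50 + 2 n$)
$x{\left(60,-1 \right)} - 39387 = \left(-50 + 2 \left(-1\right)\right) - 39387 = \left(-50 - 2\right) - 39387 = -52 - 39387 = -39439$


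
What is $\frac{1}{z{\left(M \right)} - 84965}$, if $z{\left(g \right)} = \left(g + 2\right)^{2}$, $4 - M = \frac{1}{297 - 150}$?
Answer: $- \frac{21609}{1835232524} \approx -1.1775 \cdot 10^{-5}$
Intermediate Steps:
$M = \frac{587}{147}$ ($M = 4 - \frac{1}{297 - 150} = 4 - \frac{1}{147} = \frac{587}{147} \approx 3.9932$)
$z{\left(g \right)} = \left(2 + g\right)^{2}$
$\frac{1}{z{\left(M \right)} - 84965} = \frac{1}{\left(2 + \frac{587}{147}\right)^{2} - 84965} = \frac{1}{\left(\frac{881}{147}\right)^{2} - 84965} = \frac{1}{\frac{776161}{21609} - 84965} = \frac{1}{- \frac{1835232524}{21609}} = - \frac{21609}{1835232524}$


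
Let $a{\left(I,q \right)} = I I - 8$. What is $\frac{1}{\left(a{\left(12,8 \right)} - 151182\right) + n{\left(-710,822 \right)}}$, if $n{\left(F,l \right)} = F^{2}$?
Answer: $\frac{1}{353054} \approx 2.8324 \cdot 10^{-6}$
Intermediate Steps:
$a{\left(I,q \right)} = -8 + I^{2}$ ($a{\left(I,q \right)} = I^{2} - 8 = -8 + I^{2}$)
$\frac{1}{\left(a{\left(12,8 \right)} - 151182\right) + n{\left(-710,822 \right)}} = \frac{1}{\left(\left(-8 + 12^{2}\right) - 151182\right) + \left(-710\right)^{2}} = \frac{1}{\left(\left(-8 + 144\right) - 151182\right) + 504100} = \frac{1}{\left(136 - 151182\right) + 504100} = \frac{1}{-151046 + 504100} = \frac{1}{353054}$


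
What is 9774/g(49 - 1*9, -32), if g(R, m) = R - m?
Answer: 543/4 ≈ 135.75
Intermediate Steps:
9774/g(49 - 1*9, -32) = 9774/((49 - 1*9) - 1*(-32)) = 9774/((49 - 9) + 32) = 9774/(40 + 32) = 9774/72 = 9774*(1/72) = 543/4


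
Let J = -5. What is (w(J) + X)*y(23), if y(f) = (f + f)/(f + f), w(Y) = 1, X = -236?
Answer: -235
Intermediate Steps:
y(f) = 1 (y(f) = (2*f)/((2*f)) = (2*f)*(1/(2*f)) = 1)
(w(J) + X)*y(23) = (1 - 236)*1 = -235*1 = -235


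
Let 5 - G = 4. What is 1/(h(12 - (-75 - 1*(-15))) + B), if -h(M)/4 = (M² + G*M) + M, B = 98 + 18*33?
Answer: -1/20620 ≈ -4.8497e-5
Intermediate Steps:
G = 1 (G = 5 - 1*4 = 5 - 4 = 1)
B = 692 (B = 98 + 594 = 692)
h(M) = -8*M - 4*M² (h(M) = -4*((M² + 1*M) + M) = -4*((M² + M) + M) = -4*((M + M²) + M) = -4*(M² + 2*M) = -8*M - 4*M²)
1/(h(12 - (-75 - 1*(-15))) + B) = 1/(-4*(12 - (-75 - 1*(-15)))*(2 + (12 - (-75 - 1*(-15)))) + 692) = 1/(-4*(12 - (-75 + 15))*(2 + (12 - (-75 + 15))) + 692) = 1/(-4*(12 - 1*(-60))*(2 + (12 - 1*(-60))) + 692) = 1/(-4*(12 + 60)*(2 + (12 + 60)) + 692) = 1/(-4*72*(2 + 72) + 692) = 1/(-4*72*74 + 692) = 1/(-21312 + 692) = 1/(-20620) = -1/20620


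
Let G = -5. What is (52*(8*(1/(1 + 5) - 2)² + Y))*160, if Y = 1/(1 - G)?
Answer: 2025920/9 ≈ 2.2510e+5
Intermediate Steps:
Y = ⅙ (Y = 1/(1 - 1*(-5)) = 1/(1 + 5) = 1/6 = ⅙ ≈ 0.16667)
(52*(8*(1/(1 + 5) - 2)² + Y))*160 = (52*(8*(1/(1 + 5) - 2)² + ⅙))*160 = (52*(8*(1/6 - 2)² + ⅙))*160 = (52*(8*(⅙ - 2)² + ⅙))*160 = (52*(8*(-11/6)² + ⅙))*160 = (52*(8*(121/36) + ⅙))*160 = (52*(242/9 + ⅙))*160 = (52*(487/18))*160 = (12662/9)*160 = 2025920/9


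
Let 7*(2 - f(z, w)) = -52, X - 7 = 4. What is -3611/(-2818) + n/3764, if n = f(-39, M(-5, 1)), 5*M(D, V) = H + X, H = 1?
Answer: 11916077/9281083 ≈ 1.2839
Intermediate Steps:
X = 11 (X = 7 + 4 = 11)
M(D, V) = 12/5 (M(D, V) = (1 + 11)/5 = (⅕)*12 = 12/5)
f(z, w) = 66/7 (f(z, w) = 2 - ⅐*(-52) = 2 + 52/7 = 66/7)
n = 66/7 ≈ 9.4286
-3611/(-2818) + n/3764 = -3611/(-2818) + (66/7)/3764 = -3611*(-1/2818) + (66/7)*(1/3764) = 3611/2818 + 33/13174 = 11916077/9281083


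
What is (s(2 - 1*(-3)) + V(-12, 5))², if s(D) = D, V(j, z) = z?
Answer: 100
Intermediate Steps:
(s(2 - 1*(-3)) + V(-12, 5))² = ((2 - 1*(-3)) + 5)² = ((2 + 3) + 5)² = (5 + 5)² = 10² = 100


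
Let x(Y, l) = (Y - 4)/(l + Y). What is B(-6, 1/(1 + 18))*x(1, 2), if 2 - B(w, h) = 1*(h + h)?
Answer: -36/19 ≈ -1.8947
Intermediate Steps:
B(w, h) = 2 - 2*h (B(w, h) = 2 - (h + h) = 2 - 2*h)
x(Y, l) = (-4 + Y)/(Y + l)
B(-6, 1/(1 + 18))*x(1, 2) = (2 - 2/(1 + 18))*((-4 + 1)/(1 + 2)) = (2 - 2/19)*(-3/3) = (2 - 2*1/19)*((⅓)*(-3)) = (2 - 2/19)*(-1) = (36/19)*(-1) = -36/19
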